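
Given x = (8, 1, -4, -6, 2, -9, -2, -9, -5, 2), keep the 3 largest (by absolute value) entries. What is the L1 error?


Sorted |x_i| descending: [9, 9, 8, 6, 5, 4, 2, 2, 2, 1]
Keep top 3: [9, 9, 8]
Tail entries: [6, 5, 4, 2, 2, 2, 1]
L1 error = sum of tail = 22.

22


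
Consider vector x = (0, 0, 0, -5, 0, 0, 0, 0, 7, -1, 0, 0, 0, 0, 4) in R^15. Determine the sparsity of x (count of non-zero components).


Non-zero positions: [3, 8, 9, 14].
Sparsity = 4.

4


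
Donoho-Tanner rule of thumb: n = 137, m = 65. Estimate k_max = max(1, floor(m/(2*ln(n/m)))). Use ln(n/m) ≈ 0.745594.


n/m = 137/65.
ln(n/m) ≈ 0.745594.
2*ln(n/m) ≈ 1.491188.
m/(2*ln(n/m)) ≈ 65/1.491188 ≈ 43.5894.
floor = 43.
k_max = max(1, 43) = 43.

43


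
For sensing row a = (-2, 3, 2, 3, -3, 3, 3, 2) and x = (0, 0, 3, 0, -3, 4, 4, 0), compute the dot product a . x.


Non-zero terms: ['2*3', '-3*-3', '3*4', '3*4']
Products: [6, 9, 12, 12]
y = sum = 39.

39


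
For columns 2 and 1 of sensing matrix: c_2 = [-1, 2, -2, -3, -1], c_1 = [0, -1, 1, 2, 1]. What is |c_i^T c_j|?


Inner product: -1*0 + 2*-1 + -2*1 + -3*2 + -1*1
Products: [0, -2, -2, -6, -1]
Sum = -11.
|dot| = 11.

11


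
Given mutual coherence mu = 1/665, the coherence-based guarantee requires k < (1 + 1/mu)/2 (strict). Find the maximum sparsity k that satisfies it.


1/mu = 665.
1 + 1/mu = 666.
(1 + 1/mu)/2 = 333 is an integer and the inequality is strict, so k_max = 333 - 1 = 332.

332


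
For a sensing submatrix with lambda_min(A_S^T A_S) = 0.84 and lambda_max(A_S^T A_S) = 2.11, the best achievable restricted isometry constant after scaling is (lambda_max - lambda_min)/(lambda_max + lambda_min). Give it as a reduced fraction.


lambda_max - lambda_min = 2.11 - 0.84 = 1.27.
lambda_max + lambda_min = 2.11 + 0.84 = 2.95.
delta = 1.27/2.95 = 127/295.

127/295


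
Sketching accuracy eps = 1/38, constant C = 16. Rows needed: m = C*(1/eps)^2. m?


1/eps = 38.
(1/eps)^2 = 1444.
m = 16*1444 = 23104.

23104


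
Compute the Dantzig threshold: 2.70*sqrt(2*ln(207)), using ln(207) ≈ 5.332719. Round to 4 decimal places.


ln(207) ≈ 5.332719.
2*ln(n) ≈ 10.665438.
sqrt(2*ln(n)) ≈ sqrt(10.665438) ≈ 3.265798.
threshold ≈ 2.70*3.265798 = 8.8176546 ≈ 8.8177.

8.8177


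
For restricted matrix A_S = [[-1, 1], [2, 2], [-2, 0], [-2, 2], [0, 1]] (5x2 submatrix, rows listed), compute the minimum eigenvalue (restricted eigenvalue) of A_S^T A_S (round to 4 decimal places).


A_S^T A_S = [[13, -1], [-1, 10]].
trace = 23.
det = 129.
disc = trace^2 - 4*det = 529 - 4*129 = 13.
sqrt(13) ≈ 3.605551.
lam_min = (23 - sqrt(13))/2 ≈ (23 - 3.605551)/2 = 9.6972245 ≈ 9.6972.

9.6972


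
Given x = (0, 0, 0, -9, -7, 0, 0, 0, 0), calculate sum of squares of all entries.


Non-zero entries: [(3, -9), (4, -7)]
Squares: [81, 49]
||x||_2^2 = sum = 130.

130


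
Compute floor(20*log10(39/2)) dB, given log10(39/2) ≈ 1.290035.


||x||/||e|| = 39/2.
log10(39/2) ≈ 1.290035.
20*log10(||x||/||e||) ≈ 20*1.290035 = 25.8007.
floor(25.8007) = 25.

25


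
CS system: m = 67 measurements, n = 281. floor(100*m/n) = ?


100*m/n = 100*67/281 ≈ 23.8434.
floor = 23.

23


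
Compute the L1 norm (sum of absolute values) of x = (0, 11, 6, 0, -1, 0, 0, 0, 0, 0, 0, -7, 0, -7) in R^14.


Non-zero entries: [(1, 11), (2, 6), (4, -1), (11, -7), (13, -7)]
Absolute values: [11, 6, 1, 7, 7]
||x||_1 = sum = 32.

32


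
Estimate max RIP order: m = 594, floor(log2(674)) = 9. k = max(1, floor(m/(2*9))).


floor(log2(674)) = 9.
2*9 = 18.
m/(2*floor(log2(n))) = 594/18 ≈ 33.0.
floor = 33.
k = max(1, 33) = 33.

33


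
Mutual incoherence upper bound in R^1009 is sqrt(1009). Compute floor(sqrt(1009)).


31^2 = 961 <= 1009 < 1024 = 32^2, so 31 <= sqrt(1009) < 32.
floor(sqrt(1009)) = 31.

31


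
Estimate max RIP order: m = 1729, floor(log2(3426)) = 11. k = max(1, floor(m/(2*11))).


floor(log2(3426)) = 11.
2*11 = 22.
m/(2*floor(log2(n))) = 1729/22 ≈ 78.5909.
floor = 78.
k = max(1, 78) = 78.

78


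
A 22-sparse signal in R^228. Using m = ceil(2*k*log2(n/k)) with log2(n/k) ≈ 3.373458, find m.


log2(n/k) = log2(228/22) ≈ 3.373458.
2*k*log2(n/k) ≈ 2*22*3.373458 = 148.432152.
m = ceil(148.432152) = 149.

149


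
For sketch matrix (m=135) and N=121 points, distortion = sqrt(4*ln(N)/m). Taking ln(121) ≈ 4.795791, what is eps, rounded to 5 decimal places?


ln(121) ≈ 4.795791.
4*ln(N)/m ≈ 4*4.795791/135 ≈ 0.14209751.
eps = sqrt(0.14209751) ≈ 0.3769582 ≈ 0.37696.

0.37696


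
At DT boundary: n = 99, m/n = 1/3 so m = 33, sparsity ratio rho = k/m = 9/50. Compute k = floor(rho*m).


m = 1/3*99 = 33.
rho = 9/50.
rho*m = 9/50*33 = 5.94.
k = floor(5.94) = 5.

5


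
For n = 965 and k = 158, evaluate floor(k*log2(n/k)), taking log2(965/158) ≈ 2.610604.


log2(n/k) = log2(965/158) ≈ 2.610604.
k*log2(n/k) ≈ 158*2.610604 = 412.475432.
floor(412.475432) = 412.

412


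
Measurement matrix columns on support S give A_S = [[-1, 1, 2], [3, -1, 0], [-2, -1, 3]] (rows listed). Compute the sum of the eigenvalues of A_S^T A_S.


Sum of eigenvalues of A_S^T A_S = trace(A_S^T A_S) = sum of squared column norms of A_S.
A_S^T A_S diagonal: [14, 3, 13].
trace = 14 + 3 + 13 = 30.

30


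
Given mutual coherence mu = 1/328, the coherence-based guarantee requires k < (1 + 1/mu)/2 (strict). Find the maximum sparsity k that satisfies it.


1/mu = 328.
1 + 1/mu = 329.
(1 + 1/mu)/2 = 164.5 is not an integer, so k_max = floor(164.5) = 164.

164


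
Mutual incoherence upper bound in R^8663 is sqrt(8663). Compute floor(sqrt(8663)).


93^2 = 8649 <= 8663 < 8836 = 94^2, so 93 <= sqrt(8663) < 94.
floor(sqrt(8663)) = 93.

93


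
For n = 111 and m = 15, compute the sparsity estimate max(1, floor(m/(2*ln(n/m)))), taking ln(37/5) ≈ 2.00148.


n/m = 111/15 = 37/5.
ln(n/m) ≈ 2.00148.
2*ln(n/m) ≈ 4.00296.
m/(2*ln(n/m)) ≈ 15/4.00296 ≈ 3.7472.
floor = 3.
k_max = max(1, 3) = 3.

3


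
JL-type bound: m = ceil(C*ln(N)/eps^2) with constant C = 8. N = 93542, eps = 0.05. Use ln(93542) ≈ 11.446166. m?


ln(93542) ≈ 11.446166.
eps^2 = 0.05^2 = 0.0025.
C*ln(N)/eps^2 ≈ 8*11.446166/0.0025 ≈ 36627.7312.
m = ceil(36627.7312) = 36628.

36628


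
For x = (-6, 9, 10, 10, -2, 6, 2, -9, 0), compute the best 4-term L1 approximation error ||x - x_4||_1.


Sorted |x_i| descending: [10, 10, 9, 9, 6, 6, 2, 2, 0]
Keep top 4: [10, 10, 9, 9]
Tail entries: [6, 6, 2, 2, 0]
L1 error = sum of tail = 16.

16


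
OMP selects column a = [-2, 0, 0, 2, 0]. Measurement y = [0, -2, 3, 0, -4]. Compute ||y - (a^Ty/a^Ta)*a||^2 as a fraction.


a^T a = 8.
a^T y = 0.
coeff = 0/8 = 0.
||r||^2 = 29.

29


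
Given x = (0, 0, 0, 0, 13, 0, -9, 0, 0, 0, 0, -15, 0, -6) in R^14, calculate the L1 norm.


Non-zero entries: [(4, 13), (6, -9), (11, -15), (13, -6)]
Absolute values: [13, 9, 15, 6]
||x||_1 = sum = 43.

43


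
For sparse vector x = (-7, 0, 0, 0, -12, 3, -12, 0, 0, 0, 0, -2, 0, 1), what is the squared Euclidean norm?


Non-zero entries: [(0, -7), (4, -12), (5, 3), (6, -12), (11, -2), (13, 1)]
Squares: [49, 144, 9, 144, 4, 1]
||x||_2^2 = sum = 351.

351


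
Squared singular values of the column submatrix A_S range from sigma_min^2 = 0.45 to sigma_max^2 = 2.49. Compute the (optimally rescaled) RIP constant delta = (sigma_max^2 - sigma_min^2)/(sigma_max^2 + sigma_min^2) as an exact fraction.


lambda_max - lambda_min = 2.49 - 0.45 = 2.04.
lambda_max + lambda_min = 2.49 + 0.45 = 2.94.
delta = 2.04/2.94 = 204/294 = 34/49.

34/49


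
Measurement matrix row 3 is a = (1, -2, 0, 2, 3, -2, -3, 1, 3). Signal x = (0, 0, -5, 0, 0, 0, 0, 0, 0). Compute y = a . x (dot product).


Non-zero terms: ['0*-5']
Products: [0]
y = sum = 0.

0


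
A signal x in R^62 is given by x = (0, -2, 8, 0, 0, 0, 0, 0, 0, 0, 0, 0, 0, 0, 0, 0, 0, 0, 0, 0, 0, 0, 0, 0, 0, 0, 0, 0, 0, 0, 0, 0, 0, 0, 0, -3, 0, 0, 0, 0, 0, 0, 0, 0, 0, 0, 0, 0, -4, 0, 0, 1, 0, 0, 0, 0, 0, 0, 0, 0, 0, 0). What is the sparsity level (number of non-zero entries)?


Non-zero positions: [1, 2, 35, 48, 51].
Sparsity = 5.

5


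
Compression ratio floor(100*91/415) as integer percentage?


100*m/n = 100*91/415 ≈ 21.9277.
floor = 21.

21


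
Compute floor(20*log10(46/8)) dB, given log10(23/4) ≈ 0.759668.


||x||/||e|| = 46/8 = 23/4.
log10(23/4) ≈ 0.759668.
20*log10(||x||/||e||) ≈ 20*0.759668 = 15.19336.
floor(15.19336) = 15.

15


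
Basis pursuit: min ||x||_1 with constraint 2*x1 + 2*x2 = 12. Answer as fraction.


Axis intercepts:
  x1 = 6, x2 = 0: L1 = 6
  x1 = 0, x2 = 6: L1 = 6
x* = (6, 0)
||x*||_1 = 6.

6


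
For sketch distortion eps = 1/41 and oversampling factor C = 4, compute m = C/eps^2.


1/eps = 41.
(1/eps)^2 = 1681.
m = 4*1681 = 6724.

6724


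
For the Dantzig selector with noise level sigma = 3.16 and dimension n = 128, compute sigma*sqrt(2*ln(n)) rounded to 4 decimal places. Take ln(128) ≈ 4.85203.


ln(128) ≈ 4.85203.
2*ln(n) ≈ 9.70406.
sqrt(2*ln(n)) ≈ sqrt(9.70406) ≈ 3.115134.
threshold ≈ 3.16*3.115134 = 9.84382344 ≈ 9.8438.

9.8438


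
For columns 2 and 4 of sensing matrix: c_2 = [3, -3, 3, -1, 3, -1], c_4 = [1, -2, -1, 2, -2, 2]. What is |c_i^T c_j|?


Inner product: 3*1 + -3*-2 + 3*-1 + -1*2 + 3*-2 + -1*2
Products: [3, 6, -3, -2, -6, -2]
Sum = -4.
|dot| = 4.

4


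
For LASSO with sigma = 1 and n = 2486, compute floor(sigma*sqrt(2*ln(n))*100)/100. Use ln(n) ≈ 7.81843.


ln(2486) ≈ 7.81843.
2*ln(n) ≈ 15.63686.
sqrt(2*ln(n)) ≈ sqrt(15.63686) ≈ 3.954347.
lambda ≈ 1*3.954347 = 3.954347.
floor(lambda*100)/100 = 3.95.

3.95


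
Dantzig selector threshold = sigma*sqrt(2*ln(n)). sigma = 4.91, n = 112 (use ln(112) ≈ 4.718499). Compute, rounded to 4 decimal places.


ln(112) ≈ 4.718499.
2*ln(n) ≈ 9.436998.
sqrt(2*ln(n)) ≈ sqrt(9.436998) ≈ 3.07197.
threshold ≈ 4.91*3.07197 = 15.0833727 ≈ 15.0834.

15.0834


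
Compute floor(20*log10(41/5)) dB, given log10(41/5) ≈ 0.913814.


||x||/||e|| = 41/5.
log10(41/5) ≈ 0.913814.
20*log10(||x||/||e||) ≈ 20*0.913814 = 18.27628.
floor(18.27628) = 18.

18


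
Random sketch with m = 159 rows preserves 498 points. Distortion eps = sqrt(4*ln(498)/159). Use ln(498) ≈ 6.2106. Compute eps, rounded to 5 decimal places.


ln(498) ≈ 6.2106.
4*ln(N)/m ≈ 4*6.2106/159 ≈ 0.15624151.
eps = sqrt(0.15624151) ≈ 0.395274 ≈ 0.39527.

0.39527


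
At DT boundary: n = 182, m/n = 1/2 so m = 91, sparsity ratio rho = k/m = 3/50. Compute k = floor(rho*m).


m = 1/2*182 = 91.
rho = 3/50.
rho*m = 3/50*91 = 5.46.
k = floor(5.46) = 5.

5


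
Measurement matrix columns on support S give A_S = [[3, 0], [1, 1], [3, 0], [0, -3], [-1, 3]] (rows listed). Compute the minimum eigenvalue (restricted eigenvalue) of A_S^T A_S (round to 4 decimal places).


A_S^T A_S = [[20, -2], [-2, 19]].
trace = 39.
det = 376.
disc = trace^2 - 4*det = 1521 - 4*376 = 17.
sqrt(17) ≈ 4.123106.
lam_min = (39 - sqrt(17))/2 ≈ (39 - 4.123106)/2 = 17.438447 ≈ 17.4384.

17.4384


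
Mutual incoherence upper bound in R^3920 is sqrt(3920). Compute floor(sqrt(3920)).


62^2 = 3844 <= 3920 < 3969 = 63^2, so 62 <= sqrt(3920) < 63.
floor(sqrt(3920)) = 62.

62


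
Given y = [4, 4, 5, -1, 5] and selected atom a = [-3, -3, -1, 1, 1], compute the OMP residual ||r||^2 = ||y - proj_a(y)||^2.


a^T a = 21.
a^T y = -25.
coeff = -25/21 = -25/21.
||r||^2 = 1118/21.

1118/21


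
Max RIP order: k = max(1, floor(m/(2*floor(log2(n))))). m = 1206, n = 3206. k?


floor(log2(3206)) = 11.
2*11 = 22.
m/(2*floor(log2(n))) = 1206/22 ≈ 54.8182.
floor = 54.
k = max(1, 54) = 54.

54


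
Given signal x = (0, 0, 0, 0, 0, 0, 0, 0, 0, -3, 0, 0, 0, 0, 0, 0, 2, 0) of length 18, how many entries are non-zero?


Non-zero positions: [9, 16].
Sparsity = 2.

2


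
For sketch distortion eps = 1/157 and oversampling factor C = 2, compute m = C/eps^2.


1/eps = 157.
(1/eps)^2 = 24649.
m = 2*24649 = 49298.

49298


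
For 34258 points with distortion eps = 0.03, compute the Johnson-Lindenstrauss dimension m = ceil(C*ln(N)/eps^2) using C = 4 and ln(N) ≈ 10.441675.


ln(34258) ≈ 10.441675.
eps^2 = 0.03^2 = 0.0009.
C*ln(N)/eps^2 ≈ 4*10.441675/0.0009 ≈ 46407.4444.
m = ceil(46407.4444) = 46408.

46408


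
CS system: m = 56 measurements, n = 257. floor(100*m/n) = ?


100*m/n = 100*56/257 ≈ 21.7899.
floor = 21.

21


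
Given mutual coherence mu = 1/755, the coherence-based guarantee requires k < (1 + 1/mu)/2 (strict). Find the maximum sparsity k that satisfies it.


1/mu = 755.
1 + 1/mu = 756.
(1 + 1/mu)/2 = 378 is an integer and the inequality is strict, so k_max = 378 - 1 = 377.

377


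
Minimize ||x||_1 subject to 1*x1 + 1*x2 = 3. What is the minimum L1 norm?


Axis intercepts:
  x1 = 3, x2 = 0: L1 = 3
  x1 = 0, x2 = 3: L1 = 3
x* = (3, 0)
||x*||_1 = 3.

3


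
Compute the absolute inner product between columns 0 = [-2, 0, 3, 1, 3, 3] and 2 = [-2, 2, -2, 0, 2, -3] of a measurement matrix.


Inner product: -2*-2 + 0*2 + 3*-2 + 1*0 + 3*2 + 3*-3
Products: [4, 0, -6, 0, 6, -9]
Sum = -5.
|dot| = 5.

5


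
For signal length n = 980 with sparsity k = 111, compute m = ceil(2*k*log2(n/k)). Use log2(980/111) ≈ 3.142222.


log2(n/k) = log2(980/111) ≈ 3.142222.
2*k*log2(n/k) ≈ 2*111*3.142222 = 697.573284.
m = ceil(697.573284) = 698.

698


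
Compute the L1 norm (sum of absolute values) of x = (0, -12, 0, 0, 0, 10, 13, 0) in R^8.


Non-zero entries: [(1, -12), (5, 10), (6, 13)]
Absolute values: [12, 10, 13]
||x||_1 = sum = 35.

35


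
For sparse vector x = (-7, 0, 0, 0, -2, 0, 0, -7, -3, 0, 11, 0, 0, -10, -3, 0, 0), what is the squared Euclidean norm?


Non-zero entries: [(0, -7), (4, -2), (7, -7), (8, -3), (10, 11), (13, -10), (14, -3)]
Squares: [49, 4, 49, 9, 121, 100, 9]
||x||_2^2 = sum = 341.

341


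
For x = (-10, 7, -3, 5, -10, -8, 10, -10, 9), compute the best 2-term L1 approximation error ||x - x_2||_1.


Sorted |x_i| descending: [10, 10, 10, 10, 9, 8, 7, 5, 3]
Keep top 2: [10, 10]
Tail entries: [10, 10, 9, 8, 7, 5, 3]
L1 error = sum of tail = 52.

52


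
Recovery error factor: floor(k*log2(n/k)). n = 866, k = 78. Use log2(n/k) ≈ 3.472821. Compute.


log2(n/k) = log2(866/78) ≈ 3.472821.
k*log2(n/k) ≈ 78*3.472821 = 270.880038.
floor(270.880038) = 270.

270


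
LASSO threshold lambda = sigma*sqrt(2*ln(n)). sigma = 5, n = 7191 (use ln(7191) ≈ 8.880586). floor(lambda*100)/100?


ln(7191) ≈ 8.880586.
2*ln(n) ≈ 17.761172.
sqrt(2*ln(n)) ≈ sqrt(17.761172) ≈ 4.214401.
lambda ≈ 5*4.214401 = 21.072005.
floor(lambda*100)/100 = 21.07.

21.07


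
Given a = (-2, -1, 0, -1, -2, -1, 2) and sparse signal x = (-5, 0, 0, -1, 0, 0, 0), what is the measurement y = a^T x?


Non-zero terms: ['-2*-5', '-1*-1']
Products: [10, 1]
y = sum = 11.

11


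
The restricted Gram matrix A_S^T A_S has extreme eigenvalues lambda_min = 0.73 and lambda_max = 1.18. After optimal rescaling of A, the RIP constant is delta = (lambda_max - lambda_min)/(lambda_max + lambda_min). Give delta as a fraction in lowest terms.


lambda_max - lambda_min = 1.18 - 0.73 = 0.45.
lambda_max + lambda_min = 1.18 + 0.73 = 1.91.
delta = 0.45/1.91 = 45/191.

45/191


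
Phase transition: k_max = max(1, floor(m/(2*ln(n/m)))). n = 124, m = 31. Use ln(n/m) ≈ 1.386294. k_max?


n/m = 124/31 = 4.
ln(n/m) ≈ 1.386294.
2*ln(n/m) ≈ 2.772588.
m/(2*ln(n/m)) ≈ 31/2.772588 ≈ 11.1809.
floor = 11.
k_max = max(1, 11) = 11.

11


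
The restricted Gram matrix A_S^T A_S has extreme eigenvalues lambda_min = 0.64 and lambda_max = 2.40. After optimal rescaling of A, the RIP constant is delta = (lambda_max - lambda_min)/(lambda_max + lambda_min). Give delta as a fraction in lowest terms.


lambda_max - lambda_min = 2.40 - 0.64 = 1.76.
lambda_max + lambda_min = 2.40 + 0.64 = 3.04.
delta = 1.76/3.04 = 176/304 = 11/19.

11/19


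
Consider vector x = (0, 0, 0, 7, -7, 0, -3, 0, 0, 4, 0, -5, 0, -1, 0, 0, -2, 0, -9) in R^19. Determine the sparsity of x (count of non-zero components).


Non-zero positions: [3, 4, 6, 9, 11, 13, 16, 18].
Sparsity = 8.

8


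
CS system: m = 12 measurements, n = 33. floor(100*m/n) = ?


100*m/n = 100*12/33 ≈ 36.3636.
floor = 36.

36


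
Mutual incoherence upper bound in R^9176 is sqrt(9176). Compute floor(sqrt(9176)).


95^2 = 9025 <= 9176 < 9216 = 96^2, so 95 <= sqrt(9176) < 96.
floor(sqrt(9176)) = 95.

95


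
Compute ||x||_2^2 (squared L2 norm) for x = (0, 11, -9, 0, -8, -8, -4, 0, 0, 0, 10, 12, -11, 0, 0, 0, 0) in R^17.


Non-zero entries: [(1, 11), (2, -9), (4, -8), (5, -8), (6, -4), (10, 10), (11, 12), (12, -11)]
Squares: [121, 81, 64, 64, 16, 100, 144, 121]
||x||_2^2 = sum = 711.

711


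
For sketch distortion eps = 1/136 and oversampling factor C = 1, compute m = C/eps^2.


1/eps = 136.
(1/eps)^2 = 18496.
m = 1*18496 = 18496.

18496


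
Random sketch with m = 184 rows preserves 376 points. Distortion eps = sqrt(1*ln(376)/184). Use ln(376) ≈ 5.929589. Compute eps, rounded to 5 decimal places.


ln(376) ≈ 5.929589.
1*ln(N)/m ≈ 1*5.929589/184 ≈ 0.03222603.
eps = sqrt(0.03222603) ≈ 0.1795161 ≈ 0.17952.

0.17952


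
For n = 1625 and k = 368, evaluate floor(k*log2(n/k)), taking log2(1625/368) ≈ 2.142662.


log2(n/k) = log2(1625/368) ≈ 2.142662.
k*log2(n/k) ≈ 368*2.142662 = 788.499616.
floor(788.499616) = 788.

788


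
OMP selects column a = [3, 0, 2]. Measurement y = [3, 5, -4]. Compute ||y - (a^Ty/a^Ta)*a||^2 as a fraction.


a^T a = 13.
a^T y = 1.
coeff = 1/13 = 1/13.
||r||^2 = 649/13.

649/13


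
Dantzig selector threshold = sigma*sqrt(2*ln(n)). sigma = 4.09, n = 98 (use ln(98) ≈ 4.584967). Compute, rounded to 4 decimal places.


ln(98) ≈ 4.584967.
2*ln(n) ≈ 9.169934.
sqrt(2*ln(n)) ≈ sqrt(9.169934) ≈ 3.02819.
threshold ≈ 4.09*3.02819 = 12.3852971 ≈ 12.3853.

12.3853


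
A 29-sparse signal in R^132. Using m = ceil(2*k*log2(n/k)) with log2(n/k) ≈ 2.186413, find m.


log2(n/k) = log2(132/29) ≈ 2.186413.
2*k*log2(n/k) ≈ 2*29*2.186413 = 126.811954.
m = ceil(126.811954) = 127.

127


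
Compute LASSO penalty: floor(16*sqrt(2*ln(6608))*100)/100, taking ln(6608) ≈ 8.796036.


ln(6608) ≈ 8.796036.
2*ln(n) ≈ 17.592072.
sqrt(2*ln(n)) ≈ sqrt(17.592072) ≈ 4.19429.
lambda ≈ 16*4.19429 = 67.10864.
floor(lambda*100)/100 = 67.10.

67.10


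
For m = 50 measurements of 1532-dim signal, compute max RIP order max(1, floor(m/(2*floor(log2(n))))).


floor(log2(1532)) = 10.
2*10 = 20.
m/(2*floor(log2(n))) = 50/20 ≈ 2.5.
floor = 2.
k = max(1, 2) = 2.

2


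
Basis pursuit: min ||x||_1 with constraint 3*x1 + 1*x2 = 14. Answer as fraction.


Axis intercepts:
  x1 = 14/3, x2 = 0: L1 = 14/3
  x1 = 0, x2 = 14: L1 = 14
x* = (14/3, 0)
||x*||_1 = 14/3.

14/3


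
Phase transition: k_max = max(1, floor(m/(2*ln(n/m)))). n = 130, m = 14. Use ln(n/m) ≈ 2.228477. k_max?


n/m = 130/14 = 65/7.
ln(n/m) ≈ 2.228477.
2*ln(n/m) ≈ 4.456954.
m/(2*ln(n/m)) ≈ 14/4.456954 ≈ 3.1412.
floor = 3.
k_max = max(1, 3) = 3.

3


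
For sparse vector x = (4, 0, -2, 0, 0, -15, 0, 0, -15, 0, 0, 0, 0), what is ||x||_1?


Non-zero entries: [(0, 4), (2, -2), (5, -15), (8, -15)]
Absolute values: [4, 2, 15, 15]
||x||_1 = sum = 36.

36


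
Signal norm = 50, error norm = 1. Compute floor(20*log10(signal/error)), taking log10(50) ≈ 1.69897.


||x||/||e|| = 50/1 = 50.
log10(50) ≈ 1.69897.
20*log10(||x||/||e||) ≈ 20*1.69897 = 33.9794.
floor(33.9794) = 33.

33


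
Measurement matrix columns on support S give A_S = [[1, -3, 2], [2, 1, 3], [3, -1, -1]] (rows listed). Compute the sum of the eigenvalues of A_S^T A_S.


Sum of eigenvalues of A_S^T A_S = trace(A_S^T A_S) = sum of squared column norms of A_S.
A_S^T A_S diagonal: [14, 11, 14].
trace = 14 + 11 + 14 = 39.

39


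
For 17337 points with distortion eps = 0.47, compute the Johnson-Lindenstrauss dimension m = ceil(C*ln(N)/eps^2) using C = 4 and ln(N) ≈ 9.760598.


ln(17337) ≈ 9.760598.
eps^2 = 0.47^2 = 0.2209.
C*ln(N)/eps^2 ≈ 4*9.760598/0.2209 ≈ 176.7424.
m = ceil(176.7424) = 177.

177


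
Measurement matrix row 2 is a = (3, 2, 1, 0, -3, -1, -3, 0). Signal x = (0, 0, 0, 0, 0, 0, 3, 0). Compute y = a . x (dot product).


Non-zero terms: ['-3*3']
Products: [-9]
y = sum = -9.

-9


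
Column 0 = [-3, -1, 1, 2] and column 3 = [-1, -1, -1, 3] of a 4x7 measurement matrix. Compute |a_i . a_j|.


Inner product: -3*-1 + -1*-1 + 1*-1 + 2*3
Products: [3, 1, -1, 6]
Sum = 9.
|dot| = 9.

9


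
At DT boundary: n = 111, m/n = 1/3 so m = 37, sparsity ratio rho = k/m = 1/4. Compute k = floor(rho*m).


m = 1/3*111 = 37.
rho = 1/4.
rho*m = 1/4*37 = 9.25.
k = floor(9.25) = 9.

9


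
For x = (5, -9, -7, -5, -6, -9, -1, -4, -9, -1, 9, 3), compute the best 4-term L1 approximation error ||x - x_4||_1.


Sorted |x_i| descending: [9, 9, 9, 9, 7, 6, 5, 5, 4, 3, 1, 1]
Keep top 4: [9, 9, 9, 9]
Tail entries: [7, 6, 5, 5, 4, 3, 1, 1]
L1 error = sum of tail = 32.

32


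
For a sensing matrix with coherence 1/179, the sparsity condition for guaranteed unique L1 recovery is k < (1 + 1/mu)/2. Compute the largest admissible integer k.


1/mu = 179.
1 + 1/mu = 180.
(1 + 1/mu)/2 = 90 is an integer and the inequality is strict, so k_max = 90 - 1 = 89.

89


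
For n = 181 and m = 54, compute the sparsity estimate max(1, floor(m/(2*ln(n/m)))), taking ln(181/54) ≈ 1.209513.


n/m = 181/54.
ln(n/m) ≈ 1.209513.
2*ln(n/m) ≈ 2.419026.
m/(2*ln(n/m)) ≈ 54/2.419026 ≈ 22.323.
floor = 22.
k_max = max(1, 22) = 22.

22


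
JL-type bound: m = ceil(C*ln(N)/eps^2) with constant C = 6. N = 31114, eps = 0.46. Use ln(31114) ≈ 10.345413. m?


ln(31114) ≈ 10.345413.
eps^2 = 0.46^2 = 0.2116.
C*ln(N)/eps^2 ≈ 6*10.345413/0.2116 ≈ 293.3482.
m = ceil(293.3482) = 294.

294


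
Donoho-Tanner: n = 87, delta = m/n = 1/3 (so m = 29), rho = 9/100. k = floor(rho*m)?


m = 1/3*87 = 29.
rho = 9/100.
rho*m = 9/100*29 = 2.61.
k = floor(2.61) = 2.

2


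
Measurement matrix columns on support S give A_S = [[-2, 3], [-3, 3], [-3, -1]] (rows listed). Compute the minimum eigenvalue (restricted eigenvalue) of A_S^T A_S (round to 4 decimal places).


A_S^T A_S = [[22, -12], [-12, 19]].
trace = 41.
det = 274.
disc = trace^2 - 4*det = 1681 - 4*274 = 585.
sqrt(585) ≈ 24.186773.
lam_min = (41 - sqrt(585))/2 ≈ (41 - 24.186773)/2 = 8.4066135 ≈ 8.4066.

8.4066


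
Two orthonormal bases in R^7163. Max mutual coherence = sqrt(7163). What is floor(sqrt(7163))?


84^2 = 7056 <= 7163 < 7225 = 85^2, so 84 <= sqrt(7163) < 85.
floor(sqrt(7163)) = 84.

84


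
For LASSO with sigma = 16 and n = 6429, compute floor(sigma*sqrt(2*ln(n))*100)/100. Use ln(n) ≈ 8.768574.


ln(6429) ≈ 8.768574.
2*ln(n) ≈ 17.537148.
sqrt(2*ln(n)) ≈ sqrt(17.537148) ≈ 4.187738.
lambda ≈ 16*4.187738 = 67.003808.
floor(lambda*100)/100 = 67.00.

67.00


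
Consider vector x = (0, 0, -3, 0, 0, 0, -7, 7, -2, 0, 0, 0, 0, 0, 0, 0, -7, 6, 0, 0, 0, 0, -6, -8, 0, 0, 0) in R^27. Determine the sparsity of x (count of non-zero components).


Non-zero positions: [2, 6, 7, 8, 16, 17, 22, 23].
Sparsity = 8.

8


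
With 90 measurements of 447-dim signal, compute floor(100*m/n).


100*m/n = 100*90/447 ≈ 20.1342.
floor = 20.

20


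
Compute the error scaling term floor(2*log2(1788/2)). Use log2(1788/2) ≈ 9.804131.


log2(n/k) = log2(1788/2) ≈ 9.804131.
k*log2(n/k) ≈ 2*9.804131 = 19.608262.
floor(19.608262) = 19.

19


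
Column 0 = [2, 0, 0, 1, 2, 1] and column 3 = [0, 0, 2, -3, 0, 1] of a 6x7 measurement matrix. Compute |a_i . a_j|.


Inner product: 2*0 + 0*0 + 0*2 + 1*-3 + 2*0 + 1*1
Products: [0, 0, 0, -3, 0, 1]
Sum = -2.
|dot| = 2.

2


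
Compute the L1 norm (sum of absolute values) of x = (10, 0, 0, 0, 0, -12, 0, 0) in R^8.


Non-zero entries: [(0, 10), (5, -12)]
Absolute values: [10, 12]
||x||_1 = sum = 22.

22


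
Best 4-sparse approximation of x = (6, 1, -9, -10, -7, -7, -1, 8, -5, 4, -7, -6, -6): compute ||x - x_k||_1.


Sorted |x_i| descending: [10, 9, 8, 7, 7, 7, 6, 6, 6, 5, 4, 1, 1]
Keep top 4: [10, 9, 8, 7]
Tail entries: [7, 7, 6, 6, 6, 5, 4, 1, 1]
L1 error = sum of tail = 43.

43


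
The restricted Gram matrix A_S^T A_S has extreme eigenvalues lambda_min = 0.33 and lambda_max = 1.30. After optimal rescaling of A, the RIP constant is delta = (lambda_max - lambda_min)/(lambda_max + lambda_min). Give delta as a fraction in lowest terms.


lambda_max - lambda_min = 1.30 - 0.33 = 0.97.
lambda_max + lambda_min = 1.30 + 0.33 = 1.63.
delta = 0.97/1.63 = 97/163.

97/163


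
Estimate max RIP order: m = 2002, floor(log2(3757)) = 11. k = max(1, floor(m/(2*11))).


floor(log2(3757)) = 11.
2*11 = 22.
m/(2*floor(log2(n))) = 2002/22 ≈ 91.0.
floor = 91.
k = max(1, 91) = 91.

91


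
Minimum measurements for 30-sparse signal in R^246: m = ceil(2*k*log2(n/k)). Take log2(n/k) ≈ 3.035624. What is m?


log2(n/k) = log2(246/30) ≈ 3.035624.
2*k*log2(n/k) ≈ 2*30*3.035624 = 182.13744.
m = ceil(182.13744) = 183.

183


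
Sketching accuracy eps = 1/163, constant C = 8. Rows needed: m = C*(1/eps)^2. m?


1/eps = 163.
(1/eps)^2 = 26569.
m = 8*26569 = 212552.

212552


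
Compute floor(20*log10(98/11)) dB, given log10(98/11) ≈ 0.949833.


||x||/||e|| = 98/11.
log10(98/11) ≈ 0.949833.
20*log10(||x||/||e||) ≈ 20*0.949833 = 18.99666.
floor(18.99666) = 18.

18


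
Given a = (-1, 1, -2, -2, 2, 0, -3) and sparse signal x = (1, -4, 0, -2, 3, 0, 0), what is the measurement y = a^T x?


Non-zero terms: ['-1*1', '1*-4', '-2*-2', '2*3']
Products: [-1, -4, 4, 6]
y = sum = 5.

5


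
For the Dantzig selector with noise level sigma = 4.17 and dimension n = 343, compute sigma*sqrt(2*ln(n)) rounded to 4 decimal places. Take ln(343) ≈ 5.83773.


ln(343) ≈ 5.83773.
2*ln(n) ≈ 11.67546.
sqrt(2*ln(n)) ≈ sqrt(11.67546) ≈ 3.416937.
threshold ≈ 4.17*3.416937 = 14.24862729 ≈ 14.2486.

14.2486


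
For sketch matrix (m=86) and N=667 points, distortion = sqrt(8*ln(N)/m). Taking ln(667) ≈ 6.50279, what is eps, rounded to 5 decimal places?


ln(667) ≈ 6.50279.
8*ln(N)/m ≈ 8*6.50279/86 ≈ 0.6049107.
eps = sqrt(0.6049107) ≈ 0.7777601 ≈ 0.77776.

0.77776


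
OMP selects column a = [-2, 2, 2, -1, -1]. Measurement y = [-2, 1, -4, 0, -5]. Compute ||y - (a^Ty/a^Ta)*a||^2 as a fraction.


a^T a = 14.
a^T y = 3.
coeff = 3/14 = 3/14.
||r||^2 = 635/14.

635/14


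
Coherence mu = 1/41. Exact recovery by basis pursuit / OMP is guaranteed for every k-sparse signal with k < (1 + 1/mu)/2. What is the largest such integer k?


1/mu = 41.
1 + 1/mu = 42.
(1 + 1/mu)/2 = 21 is an integer and the inequality is strict, so k_max = 21 - 1 = 20.

20


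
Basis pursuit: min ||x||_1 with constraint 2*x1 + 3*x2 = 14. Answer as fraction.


Axis intercepts:
  x1 = 7, x2 = 0: L1 = 7
  x1 = 0, x2 = 14/3: L1 = 14/3
x* = (0, 14/3)
||x*||_1 = 14/3.

14/3


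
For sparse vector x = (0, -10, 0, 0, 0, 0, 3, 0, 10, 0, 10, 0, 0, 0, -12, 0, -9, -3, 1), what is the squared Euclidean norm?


Non-zero entries: [(1, -10), (6, 3), (8, 10), (10, 10), (14, -12), (16, -9), (17, -3), (18, 1)]
Squares: [100, 9, 100, 100, 144, 81, 9, 1]
||x||_2^2 = sum = 544.

544


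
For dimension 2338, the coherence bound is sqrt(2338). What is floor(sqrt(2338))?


48^2 = 2304 <= 2338 < 2401 = 49^2, so 48 <= sqrt(2338) < 49.
floor(sqrt(2338)) = 48.

48


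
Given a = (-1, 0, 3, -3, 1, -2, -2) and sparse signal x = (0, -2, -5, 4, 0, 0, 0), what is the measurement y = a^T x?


Non-zero terms: ['0*-2', '3*-5', '-3*4']
Products: [0, -15, -12]
y = sum = -27.

-27


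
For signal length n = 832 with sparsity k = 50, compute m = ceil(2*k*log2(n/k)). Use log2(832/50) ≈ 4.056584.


log2(n/k) = log2(832/50) ≈ 4.056584.
2*k*log2(n/k) ≈ 2*50*4.056584 = 405.6584.
m = ceil(405.6584) = 406.

406


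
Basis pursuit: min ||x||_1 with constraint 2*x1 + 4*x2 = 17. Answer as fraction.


Axis intercepts:
  x1 = 17/2, x2 = 0: L1 = 17/2
  x1 = 0, x2 = 17/4: L1 = 17/4
x* = (0, 17/4)
||x*||_1 = 17/4.

17/4


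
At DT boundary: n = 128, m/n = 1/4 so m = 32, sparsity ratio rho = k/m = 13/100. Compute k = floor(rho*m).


m = 1/4*128 = 32.
rho = 13/100.
rho*m = 13/100*32 = 4.16.
k = floor(4.16) = 4.

4


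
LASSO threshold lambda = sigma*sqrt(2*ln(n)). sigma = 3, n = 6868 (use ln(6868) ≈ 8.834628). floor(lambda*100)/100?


ln(6868) ≈ 8.834628.
2*ln(n) ≈ 17.669256.
sqrt(2*ln(n)) ≈ sqrt(17.669256) ≈ 4.203481.
lambda ≈ 3*4.203481 = 12.610443.
floor(lambda*100)/100 = 12.61.

12.61


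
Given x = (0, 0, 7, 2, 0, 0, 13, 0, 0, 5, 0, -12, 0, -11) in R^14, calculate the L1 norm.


Non-zero entries: [(2, 7), (3, 2), (6, 13), (9, 5), (11, -12), (13, -11)]
Absolute values: [7, 2, 13, 5, 12, 11]
||x||_1 = sum = 50.

50


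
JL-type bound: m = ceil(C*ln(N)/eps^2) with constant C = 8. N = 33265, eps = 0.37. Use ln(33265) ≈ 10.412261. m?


ln(33265) ≈ 10.412261.
eps^2 = 0.37^2 = 0.1369.
C*ln(N)/eps^2 ≈ 8*10.412261/0.1369 ≈ 608.4594.
m = ceil(608.4594) = 609.

609


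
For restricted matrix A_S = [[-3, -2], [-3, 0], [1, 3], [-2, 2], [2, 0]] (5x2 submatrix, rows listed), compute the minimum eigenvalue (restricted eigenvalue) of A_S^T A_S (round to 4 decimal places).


A_S^T A_S = [[27, 5], [5, 17]].
trace = 44.
det = 434.
disc = trace^2 - 4*det = 1936 - 4*434 = 200.
sqrt(200) ≈ 14.142136.
lam_min = (44 - sqrt(200))/2 ≈ (44 - 14.142136)/2 = 14.928932 ≈ 14.9289.

14.9289


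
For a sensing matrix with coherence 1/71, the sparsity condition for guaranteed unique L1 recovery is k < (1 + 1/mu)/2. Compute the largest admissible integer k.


1/mu = 71.
1 + 1/mu = 72.
(1 + 1/mu)/2 = 36 is an integer and the inequality is strict, so k_max = 36 - 1 = 35.

35


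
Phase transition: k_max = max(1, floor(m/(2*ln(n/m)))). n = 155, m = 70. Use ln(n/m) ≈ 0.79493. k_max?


n/m = 155/70 = 31/14.
ln(n/m) ≈ 0.79493.
2*ln(n/m) ≈ 1.58986.
m/(2*ln(n/m)) ≈ 70/1.58986 ≈ 44.029.
floor = 44.
k_max = max(1, 44) = 44.

44


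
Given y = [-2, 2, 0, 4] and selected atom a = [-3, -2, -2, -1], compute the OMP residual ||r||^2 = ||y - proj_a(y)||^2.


a^T a = 18.
a^T y = -2.
coeff = -2/18 = -1/9.
||r||^2 = 214/9.

214/9


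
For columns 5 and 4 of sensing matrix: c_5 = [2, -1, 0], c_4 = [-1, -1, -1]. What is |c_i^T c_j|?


Inner product: 2*-1 + -1*-1 + 0*-1
Products: [-2, 1, 0]
Sum = -1.
|dot| = 1.

1


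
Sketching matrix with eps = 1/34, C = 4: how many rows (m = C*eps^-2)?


1/eps = 34.
(1/eps)^2 = 1156.
m = 4*1156 = 4624.

4624


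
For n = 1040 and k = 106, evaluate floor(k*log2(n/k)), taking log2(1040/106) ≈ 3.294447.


log2(n/k) = log2(1040/106) ≈ 3.294447.
k*log2(n/k) ≈ 106*3.294447 = 349.211382.
floor(349.211382) = 349.

349


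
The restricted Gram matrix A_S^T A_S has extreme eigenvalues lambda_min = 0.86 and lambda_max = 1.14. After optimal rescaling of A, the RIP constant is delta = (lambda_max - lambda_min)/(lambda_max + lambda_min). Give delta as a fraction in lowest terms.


lambda_max - lambda_min = 1.14 - 0.86 = 0.28.
lambda_max + lambda_min = 1.14 + 0.86 = 2.00.
delta = 0.28/2.00 = 28/200 = 7/50.

7/50


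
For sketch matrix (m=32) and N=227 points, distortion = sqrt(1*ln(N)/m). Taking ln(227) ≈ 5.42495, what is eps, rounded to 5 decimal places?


ln(227) ≈ 5.42495.
1*ln(N)/m ≈ 1*5.42495/32 ≈ 0.16952969.
eps = sqrt(0.16952969) ≈ 0.4117398 ≈ 0.41174.

0.41174


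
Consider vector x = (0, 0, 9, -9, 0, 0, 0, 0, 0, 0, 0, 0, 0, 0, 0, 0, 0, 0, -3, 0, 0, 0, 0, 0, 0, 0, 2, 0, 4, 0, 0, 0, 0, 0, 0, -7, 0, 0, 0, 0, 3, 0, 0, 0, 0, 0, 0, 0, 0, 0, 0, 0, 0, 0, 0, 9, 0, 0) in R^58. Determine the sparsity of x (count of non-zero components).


Non-zero positions: [2, 3, 18, 26, 28, 35, 40, 55].
Sparsity = 8.

8


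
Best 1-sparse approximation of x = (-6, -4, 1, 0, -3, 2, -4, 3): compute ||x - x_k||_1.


Sorted |x_i| descending: [6, 4, 4, 3, 3, 2, 1, 0]
Keep top 1: [6]
Tail entries: [4, 4, 3, 3, 2, 1, 0]
L1 error = sum of tail = 17.

17


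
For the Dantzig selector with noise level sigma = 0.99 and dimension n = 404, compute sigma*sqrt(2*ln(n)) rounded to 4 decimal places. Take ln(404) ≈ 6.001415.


ln(404) ≈ 6.001415.
2*ln(n) ≈ 12.00283.
sqrt(2*ln(n)) ≈ sqrt(12.00283) ≈ 3.46451.
threshold ≈ 0.99*3.46451 = 3.4298649 ≈ 3.4299.

3.4299


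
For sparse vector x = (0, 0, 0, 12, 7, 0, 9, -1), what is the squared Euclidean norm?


Non-zero entries: [(3, 12), (4, 7), (6, 9), (7, -1)]
Squares: [144, 49, 81, 1]
||x||_2^2 = sum = 275.

275


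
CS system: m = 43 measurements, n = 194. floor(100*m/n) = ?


100*m/n = 100*43/194 ≈ 22.1649.
floor = 22.

22


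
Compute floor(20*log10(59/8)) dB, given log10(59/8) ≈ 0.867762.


||x||/||e|| = 59/8.
log10(59/8) ≈ 0.867762.
20*log10(||x||/||e||) ≈ 20*0.867762 = 17.35524.
floor(17.35524) = 17.

17


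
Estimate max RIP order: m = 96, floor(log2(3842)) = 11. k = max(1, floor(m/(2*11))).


floor(log2(3842)) = 11.
2*11 = 22.
m/(2*floor(log2(n))) = 96/22 ≈ 4.3636.
floor = 4.
k = max(1, 4) = 4.

4


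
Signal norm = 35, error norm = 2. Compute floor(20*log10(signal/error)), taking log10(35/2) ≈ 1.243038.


||x||/||e|| = 35/2.
log10(35/2) ≈ 1.243038.
20*log10(||x||/||e||) ≈ 20*1.243038 = 24.86076.
floor(24.86076) = 24.

24


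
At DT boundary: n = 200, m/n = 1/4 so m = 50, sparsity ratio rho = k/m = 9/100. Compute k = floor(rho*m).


m = 1/4*200 = 50.
rho = 9/100.
rho*m = 9/100*50 = 4.5.
k = floor(4.5) = 4.

4


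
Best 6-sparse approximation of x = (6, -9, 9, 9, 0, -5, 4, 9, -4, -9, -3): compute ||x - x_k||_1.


Sorted |x_i| descending: [9, 9, 9, 9, 9, 6, 5, 4, 4, 3, 0]
Keep top 6: [9, 9, 9, 9, 9, 6]
Tail entries: [5, 4, 4, 3, 0]
L1 error = sum of tail = 16.

16


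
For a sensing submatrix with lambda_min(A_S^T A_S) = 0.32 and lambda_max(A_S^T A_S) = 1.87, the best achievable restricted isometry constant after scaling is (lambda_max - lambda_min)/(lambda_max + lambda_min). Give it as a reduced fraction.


lambda_max - lambda_min = 1.87 - 0.32 = 1.55.
lambda_max + lambda_min = 1.87 + 0.32 = 2.19.
delta = 1.55/2.19 = 155/219.

155/219


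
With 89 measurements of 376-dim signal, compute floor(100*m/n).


100*m/n = 100*89/376 ≈ 23.6702.
floor = 23.

23


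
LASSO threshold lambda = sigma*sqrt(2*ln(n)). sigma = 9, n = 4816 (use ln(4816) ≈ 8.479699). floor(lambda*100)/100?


ln(4816) ≈ 8.479699.
2*ln(n) ≈ 16.959398.
sqrt(2*ln(n)) ≈ sqrt(16.959398) ≈ 4.118179.
lambda ≈ 9*4.118179 = 37.063611.
floor(lambda*100)/100 = 37.06.

37.06


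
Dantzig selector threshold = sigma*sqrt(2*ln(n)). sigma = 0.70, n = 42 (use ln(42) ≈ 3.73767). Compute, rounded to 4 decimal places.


ln(42) ≈ 3.73767.
2*ln(n) ≈ 7.47534.
sqrt(2*ln(n)) ≈ sqrt(7.47534) ≈ 2.734107.
threshold ≈ 0.70*2.734107 = 1.9138749 ≈ 1.9139.

1.9139


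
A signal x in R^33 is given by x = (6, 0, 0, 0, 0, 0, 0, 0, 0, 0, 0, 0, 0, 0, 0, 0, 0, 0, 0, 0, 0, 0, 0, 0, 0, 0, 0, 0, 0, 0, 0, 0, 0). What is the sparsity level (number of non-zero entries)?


Non-zero positions: [0].
Sparsity = 1.

1


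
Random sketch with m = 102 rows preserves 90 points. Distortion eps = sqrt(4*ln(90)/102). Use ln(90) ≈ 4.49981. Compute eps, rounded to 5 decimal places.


ln(90) ≈ 4.49981.
4*ln(N)/m ≈ 4*4.49981/102 ≈ 0.17646314.
eps = sqrt(0.17646314) ≈ 0.4200752 ≈ 0.42008.

0.42008


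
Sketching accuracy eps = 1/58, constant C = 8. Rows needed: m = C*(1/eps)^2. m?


1/eps = 58.
(1/eps)^2 = 3364.
m = 8*3364 = 26912.

26912


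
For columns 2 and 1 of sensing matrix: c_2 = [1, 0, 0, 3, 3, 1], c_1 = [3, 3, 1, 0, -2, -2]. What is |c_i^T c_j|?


Inner product: 1*3 + 0*3 + 0*1 + 3*0 + 3*-2 + 1*-2
Products: [3, 0, 0, 0, -6, -2]
Sum = -5.
|dot| = 5.

5


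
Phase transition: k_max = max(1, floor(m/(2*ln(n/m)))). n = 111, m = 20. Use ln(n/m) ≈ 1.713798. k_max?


n/m = 111/20.
ln(n/m) ≈ 1.713798.
2*ln(n/m) ≈ 3.427596.
m/(2*ln(n/m)) ≈ 20/3.427596 ≈ 5.835.
floor = 5.
k_max = max(1, 5) = 5.

5


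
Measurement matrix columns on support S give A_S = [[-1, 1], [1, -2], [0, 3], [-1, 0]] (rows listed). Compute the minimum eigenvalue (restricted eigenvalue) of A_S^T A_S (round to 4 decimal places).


A_S^T A_S = [[3, -3], [-3, 14]].
trace = 17.
det = 33.
disc = trace^2 - 4*det = 289 - 4*33 = 157.
sqrt(157) ≈ 12.529964.
lam_min = (17 - sqrt(157))/2 ≈ (17 - 12.529964)/2 = 2.235018 ≈ 2.2350.

2.2350


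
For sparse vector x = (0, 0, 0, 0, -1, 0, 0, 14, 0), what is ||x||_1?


Non-zero entries: [(4, -1), (7, 14)]
Absolute values: [1, 14]
||x||_1 = sum = 15.

15


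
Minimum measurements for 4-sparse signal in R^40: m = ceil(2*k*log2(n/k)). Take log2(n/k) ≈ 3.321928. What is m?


log2(n/k) = log2(40/4) ≈ 3.321928.
2*k*log2(n/k) ≈ 2*4*3.321928 = 26.575424.
m = ceil(26.575424) = 27.

27


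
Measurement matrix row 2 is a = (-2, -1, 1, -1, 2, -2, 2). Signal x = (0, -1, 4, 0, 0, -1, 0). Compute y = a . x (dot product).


Non-zero terms: ['-1*-1', '1*4', '-2*-1']
Products: [1, 4, 2]
y = sum = 7.

7


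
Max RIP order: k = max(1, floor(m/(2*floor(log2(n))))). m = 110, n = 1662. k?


floor(log2(1662)) = 10.
2*10 = 20.
m/(2*floor(log2(n))) = 110/20 ≈ 5.5.
floor = 5.
k = max(1, 5) = 5.

5


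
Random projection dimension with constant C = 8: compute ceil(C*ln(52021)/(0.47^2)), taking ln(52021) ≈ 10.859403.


ln(52021) ≈ 10.859403.
eps^2 = 0.47^2 = 0.2209.
C*ln(N)/eps^2 ≈ 8*10.859403/0.2209 ≈ 393.2785.
m = ceil(393.2785) = 394.

394


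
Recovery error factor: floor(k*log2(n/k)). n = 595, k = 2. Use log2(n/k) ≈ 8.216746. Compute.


log2(n/k) = log2(595/2) ≈ 8.216746.
k*log2(n/k) ≈ 2*8.216746 = 16.433492.
floor(16.433492) = 16.

16


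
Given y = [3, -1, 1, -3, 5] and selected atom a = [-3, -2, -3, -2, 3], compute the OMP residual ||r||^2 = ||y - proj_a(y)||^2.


a^T a = 35.
a^T y = 11.
coeff = 11/35 = 11/35.
||r||^2 = 1454/35.

1454/35


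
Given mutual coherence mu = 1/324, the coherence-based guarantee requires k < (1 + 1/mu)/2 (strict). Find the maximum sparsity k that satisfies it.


1/mu = 324.
1 + 1/mu = 325.
(1 + 1/mu)/2 = 162.5 is not an integer, so k_max = floor(162.5) = 162.

162


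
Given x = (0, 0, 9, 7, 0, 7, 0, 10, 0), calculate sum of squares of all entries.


Non-zero entries: [(2, 9), (3, 7), (5, 7), (7, 10)]
Squares: [81, 49, 49, 100]
||x||_2^2 = sum = 279.

279


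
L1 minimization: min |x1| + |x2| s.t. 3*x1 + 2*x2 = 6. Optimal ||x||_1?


Axis intercepts:
  x1 = 2, x2 = 0: L1 = 2
  x1 = 0, x2 = 3: L1 = 3
x* = (2, 0)
||x*||_1 = 2.

2


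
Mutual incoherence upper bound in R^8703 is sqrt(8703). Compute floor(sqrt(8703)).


93^2 = 8649 <= 8703 < 8836 = 94^2, so 93 <= sqrt(8703) < 94.
floor(sqrt(8703)) = 93.

93


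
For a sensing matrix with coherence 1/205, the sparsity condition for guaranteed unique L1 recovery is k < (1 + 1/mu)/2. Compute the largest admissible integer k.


1/mu = 205.
1 + 1/mu = 206.
(1 + 1/mu)/2 = 103 is an integer and the inequality is strict, so k_max = 103 - 1 = 102.

102


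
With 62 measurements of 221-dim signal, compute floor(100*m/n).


100*m/n = 100*62/221 ≈ 28.0543.
floor = 28.

28


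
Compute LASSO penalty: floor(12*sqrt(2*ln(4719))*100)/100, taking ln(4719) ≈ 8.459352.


ln(4719) ≈ 8.459352.
2*ln(n) ≈ 16.918704.
sqrt(2*ln(n)) ≈ sqrt(16.918704) ≈ 4.113235.
lambda ≈ 12*4.113235 = 49.35882.
floor(lambda*100)/100 = 49.35.

49.35


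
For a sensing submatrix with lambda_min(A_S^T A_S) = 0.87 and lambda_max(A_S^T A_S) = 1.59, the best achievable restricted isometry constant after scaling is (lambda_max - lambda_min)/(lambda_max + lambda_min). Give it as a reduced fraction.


lambda_max - lambda_min = 1.59 - 0.87 = 0.72.
lambda_max + lambda_min = 1.59 + 0.87 = 2.46.
delta = 0.72/2.46 = 72/246 = 12/41.

12/41
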